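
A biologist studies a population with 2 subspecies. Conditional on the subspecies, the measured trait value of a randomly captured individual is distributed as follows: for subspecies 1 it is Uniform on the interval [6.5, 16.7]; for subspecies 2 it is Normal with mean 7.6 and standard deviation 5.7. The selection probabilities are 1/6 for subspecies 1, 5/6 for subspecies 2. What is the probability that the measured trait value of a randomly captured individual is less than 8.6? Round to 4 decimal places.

0.5090

Conditional on each subspecies, P(X < 8.6): 1: 0.205882; 2: 0.569632.
By total probability, P(X < 8.6) = 0.166667·0.205882 + 0.833333·0.569632 = 0.509007.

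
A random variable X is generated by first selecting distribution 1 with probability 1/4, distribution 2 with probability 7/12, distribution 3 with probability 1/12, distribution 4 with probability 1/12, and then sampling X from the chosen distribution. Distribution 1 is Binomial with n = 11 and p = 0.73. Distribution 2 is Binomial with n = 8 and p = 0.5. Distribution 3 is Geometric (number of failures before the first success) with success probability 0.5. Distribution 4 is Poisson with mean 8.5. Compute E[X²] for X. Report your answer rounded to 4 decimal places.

For each component E[X²] = Var + (mean)², giving 1: 66.649; 2: 18; 3: 3; 4: 80.75.
Overall E[X²] = 0.25·66.649 + 0.583333·18 + 0.0833333·3 + 0.0833333·80.75 = 34.1414.

34.1414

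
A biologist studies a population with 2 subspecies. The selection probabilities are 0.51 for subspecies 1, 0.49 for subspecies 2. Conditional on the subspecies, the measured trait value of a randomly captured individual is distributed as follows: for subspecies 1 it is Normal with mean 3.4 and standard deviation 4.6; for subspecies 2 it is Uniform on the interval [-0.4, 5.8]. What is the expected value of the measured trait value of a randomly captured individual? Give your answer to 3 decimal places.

Component means — 1: 3.4; 2: 2.7.
E[X] = 0.51·3.4 + 0.49·2.7 = 3.057.

3.057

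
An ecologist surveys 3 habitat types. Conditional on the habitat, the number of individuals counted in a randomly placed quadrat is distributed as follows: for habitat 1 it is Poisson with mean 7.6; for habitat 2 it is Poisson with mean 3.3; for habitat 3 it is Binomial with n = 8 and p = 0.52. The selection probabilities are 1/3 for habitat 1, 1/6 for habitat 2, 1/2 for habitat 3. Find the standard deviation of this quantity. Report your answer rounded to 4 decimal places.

2.6726

Per component, 1: μ=7.6, E[X²]=65.36; 2: μ=3.3, E[X²]=14.19; 3: μ=4.16, E[X²]=19.3024.
E[X] = 0.333333·7.6 + 0.166667·3.3 + 0.5·4.16 = 5.16333.
E[X²] = 0.333333·65.36 + 0.166667·14.19 + 0.5·19.3024 = 33.8029.
Var(X) = E[X²] − (E[X])² = 33.8029 − 26.66 = 7.14286.
SD(X) = √7.14286 = 2.67261.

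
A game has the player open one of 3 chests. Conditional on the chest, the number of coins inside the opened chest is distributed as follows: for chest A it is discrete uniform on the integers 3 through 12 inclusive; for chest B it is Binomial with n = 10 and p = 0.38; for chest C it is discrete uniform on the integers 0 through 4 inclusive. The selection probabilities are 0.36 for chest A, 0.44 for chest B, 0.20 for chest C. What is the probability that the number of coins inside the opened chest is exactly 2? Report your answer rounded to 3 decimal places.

0.102

Conditional on each chest, P(X = 2): A: 0; B: 0.141877; C: 0.2.
By total probability, P(X = 2) = 0.36·0 + 0.44·0.141877 + 0.2·0.2 = 0.102426.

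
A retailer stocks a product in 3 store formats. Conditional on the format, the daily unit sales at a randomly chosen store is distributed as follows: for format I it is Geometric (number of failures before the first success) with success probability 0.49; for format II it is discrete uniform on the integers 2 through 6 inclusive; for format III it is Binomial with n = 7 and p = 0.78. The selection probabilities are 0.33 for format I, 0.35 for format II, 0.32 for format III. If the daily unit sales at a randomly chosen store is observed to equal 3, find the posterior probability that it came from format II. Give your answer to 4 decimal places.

Likelihoods P(X=3 | ·): I: 0.064999; II: 0.2; III: 0.0389083.
Posterior ∝ prior × likelihood. Numerator for II: 0.35·0.2 = 0.07.
Normalizing constant: 0.33·0.064999 + 0.35·0.2 + 0.32·0.0389083 = 0.1039.
P(II | observation) = 0.07 / 0.1039 = 0.673723.

0.6737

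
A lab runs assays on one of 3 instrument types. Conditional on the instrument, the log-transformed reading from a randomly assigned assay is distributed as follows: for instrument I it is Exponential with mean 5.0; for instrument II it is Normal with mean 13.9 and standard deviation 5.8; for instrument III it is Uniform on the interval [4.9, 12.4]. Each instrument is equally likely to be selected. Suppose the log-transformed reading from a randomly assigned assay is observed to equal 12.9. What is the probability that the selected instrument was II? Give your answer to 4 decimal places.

Likelihoods f(12.9 | ·): I: 0.0151548; II: 0.0677684; III: 0.
Posterior ∝ prior × likelihood. Numerator for II: 0.333333·0.0677684 = 0.0225895.
Normalizing constant: 0.333333·0.0151548 + 0.333333·0.0677684 + 0.333333·0 = 0.0276411.
P(II | observation) = 0.0225895 / 0.0276411 = 0.817243.

0.8172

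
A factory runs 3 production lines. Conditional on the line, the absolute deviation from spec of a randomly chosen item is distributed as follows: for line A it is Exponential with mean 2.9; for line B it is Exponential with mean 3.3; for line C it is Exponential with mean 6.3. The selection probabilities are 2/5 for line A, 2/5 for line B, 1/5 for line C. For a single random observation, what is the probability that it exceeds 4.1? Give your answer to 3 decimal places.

Conditional on each line, P(X > 4.1): A: 0.243219; B: 0.288684; C: 0.521632.
By total probability, P(X > 4.1) = 0.4·0.243219 + 0.4·0.288684 + 0.2·0.521632 = 0.317087.

0.317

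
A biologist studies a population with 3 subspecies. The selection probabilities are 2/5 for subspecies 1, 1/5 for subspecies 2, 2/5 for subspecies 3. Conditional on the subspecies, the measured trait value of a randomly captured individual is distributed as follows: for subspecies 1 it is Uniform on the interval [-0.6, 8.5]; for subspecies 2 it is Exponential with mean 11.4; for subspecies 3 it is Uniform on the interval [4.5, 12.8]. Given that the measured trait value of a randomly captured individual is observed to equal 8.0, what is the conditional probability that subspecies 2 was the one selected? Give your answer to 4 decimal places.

Likelihoods f(8.0 | ·): 1: 0.10989; 2: 0.0434838; 3: 0.120482.
Posterior ∝ prior × likelihood. Numerator for 2: 0.2·0.0434838 = 0.00869675.
Normalizing constant: 0.4·0.10989 + 0.2·0.0434838 + 0.4·0.120482 = 0.100846.
P(2 | observation) = 0.00869675 / 0.100846 = 0.0862383.

0.0862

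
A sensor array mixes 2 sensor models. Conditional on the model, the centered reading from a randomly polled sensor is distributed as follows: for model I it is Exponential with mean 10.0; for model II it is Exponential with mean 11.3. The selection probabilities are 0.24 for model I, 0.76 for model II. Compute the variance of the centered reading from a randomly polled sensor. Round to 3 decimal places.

121.353

Per component, I: μ=10, E[X²]=200; II: μ=11.3, E[X²]=255.38.
E[X] = 0.24·10 + 0.76·11.3 = 10.988.
E[X²] = 0.24·200 + 0.76·255.38 = 242.089.
Var(X) = E[X²] − (E[X])² = 242.089 − 120.736 = 121.353.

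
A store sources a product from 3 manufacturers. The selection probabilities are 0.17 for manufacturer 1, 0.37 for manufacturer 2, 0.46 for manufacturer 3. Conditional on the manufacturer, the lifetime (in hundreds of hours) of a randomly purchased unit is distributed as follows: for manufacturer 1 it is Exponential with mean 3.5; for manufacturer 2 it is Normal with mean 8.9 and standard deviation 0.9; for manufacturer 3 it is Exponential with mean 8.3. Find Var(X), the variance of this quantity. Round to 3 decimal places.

Per component, 1: μ=3.5, E[X²]=24.5; 2: μ=8.9, E[X²]=80.02; 3: μ=8.3, E[X²]=137.78.
E[X] = 0.17·3.5 + 0.37·8.9 + 0.46·8.3 = 7.706.
E[X²] = 0.17·24.5 + 0.37·80.02 + 0.46·137.78 = 97.1512.
Var(X) = E[X²] − (E[X])² = 97.1512 − 59.3824 = 37.7688.

37.769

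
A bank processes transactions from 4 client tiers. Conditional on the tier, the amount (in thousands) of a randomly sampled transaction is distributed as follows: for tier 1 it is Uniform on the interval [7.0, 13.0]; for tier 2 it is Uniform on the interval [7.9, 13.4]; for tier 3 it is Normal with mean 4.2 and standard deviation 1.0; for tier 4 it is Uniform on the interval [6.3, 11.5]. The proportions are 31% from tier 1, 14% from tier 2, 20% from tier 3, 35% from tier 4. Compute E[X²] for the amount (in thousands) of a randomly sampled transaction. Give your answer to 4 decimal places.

80.4022

For each component E[X²] = Var + (mean)², giving 1: 103; 2: 115.943; 3: 18.64; 4: 81.4633.
Overall E[X²] = 0.31·103 + 0.14·115.943 + 0.2·18.64 + 0.35·81.4633 = 80.4022.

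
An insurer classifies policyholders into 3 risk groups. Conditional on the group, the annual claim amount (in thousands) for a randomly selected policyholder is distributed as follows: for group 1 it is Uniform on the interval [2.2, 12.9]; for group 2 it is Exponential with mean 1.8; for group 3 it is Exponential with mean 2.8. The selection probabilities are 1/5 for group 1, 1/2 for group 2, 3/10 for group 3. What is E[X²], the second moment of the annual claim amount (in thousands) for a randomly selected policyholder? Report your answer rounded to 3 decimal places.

For each component E[X²] = Var + (mean)², giving 1: 66.5433; 2: 6.48; 3: 15.68.
Overall E[X²] = 0.2·66.5433 + 0.5·6.48 + 0.3·15.68 = 21.2527.

21.253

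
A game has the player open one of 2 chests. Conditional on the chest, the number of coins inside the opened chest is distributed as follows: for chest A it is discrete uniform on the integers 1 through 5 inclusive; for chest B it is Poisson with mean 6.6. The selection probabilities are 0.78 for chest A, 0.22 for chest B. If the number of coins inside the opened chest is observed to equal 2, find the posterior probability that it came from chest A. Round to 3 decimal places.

Likelihoods P(X=2 | ·): A: 0.2; B: 0.0296288.
Posterior ∝ prior × likelihood. Numerator for A: 0.78·0.2 = 0.156.
Normalizing constant: 0.78·0.2 + 0.22·0.0296288 = 0.162518.
P(A | observation) = 0.156 / 0.162518 = 0.959892.

0.960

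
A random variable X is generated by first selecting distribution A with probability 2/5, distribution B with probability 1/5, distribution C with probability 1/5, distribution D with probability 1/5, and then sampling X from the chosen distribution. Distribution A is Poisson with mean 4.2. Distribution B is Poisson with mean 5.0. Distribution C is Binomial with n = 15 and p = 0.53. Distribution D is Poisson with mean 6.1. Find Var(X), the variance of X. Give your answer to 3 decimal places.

Per component, A: μ=4.2, E[X²]=21.84; B: μ=5, E[X²]=30; C: μ=7.95, E[X²]=66.939; D: μ=6.1, E[X²]=43.31.
E[X] = 0.4·4.2 + 0.2·5 + 0.2·7.95 + 0.2·6.1 = 5.49.
E[X²] = 0.4·21.84 + 0.2·30 + 0.2·66.939 + 0.2·43.31 = 36.7858.
Var(X) = E[X²] − (E[X])² = 36.7858 − 30.1401 = 6.6457.

6.646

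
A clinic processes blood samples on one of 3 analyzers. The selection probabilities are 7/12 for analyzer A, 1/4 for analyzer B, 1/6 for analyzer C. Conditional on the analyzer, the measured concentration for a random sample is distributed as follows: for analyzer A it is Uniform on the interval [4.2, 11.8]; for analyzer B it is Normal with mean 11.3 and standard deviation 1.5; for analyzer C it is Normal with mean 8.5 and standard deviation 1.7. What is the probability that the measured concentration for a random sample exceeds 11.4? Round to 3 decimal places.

0.156

Conditional on each analyzer, P(X > 11.4): A: 0.0526316; B: 0.473424; C: 0.044015.
By total probability, P(X > 11.4) = 0.583333·0.0526316 + 0.25·0.473424 + 0.166667·0.044015 = 0.156393.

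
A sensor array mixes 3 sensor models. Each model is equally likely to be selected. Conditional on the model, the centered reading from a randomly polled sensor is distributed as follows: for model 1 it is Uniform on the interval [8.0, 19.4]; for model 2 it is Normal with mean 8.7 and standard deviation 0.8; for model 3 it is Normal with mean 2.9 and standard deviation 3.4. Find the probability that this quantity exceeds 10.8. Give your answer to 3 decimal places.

Conditional on each model, P(X > 10.8): 1: 0.754386; 2: 0.00433245; 3: 0.0100754.
By total probability, P(X > 10.8) = 0.333333·0.754386 + 0.333333·0.00433245 + 0.333333·0.0100754 = 0.256265.

0.256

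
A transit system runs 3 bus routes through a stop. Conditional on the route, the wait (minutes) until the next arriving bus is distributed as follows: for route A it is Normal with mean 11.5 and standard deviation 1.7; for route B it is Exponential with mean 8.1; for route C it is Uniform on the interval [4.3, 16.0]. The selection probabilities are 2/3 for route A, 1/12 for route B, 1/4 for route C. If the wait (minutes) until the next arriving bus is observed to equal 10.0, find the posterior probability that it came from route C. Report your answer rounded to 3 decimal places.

0.164

Likelihoods f(10.0 | ·): A: 0.159002; B: 0.035921; C: 0.0854701.
Posterior ∝ prior × likelihood. Numerator for C: 0.25·0.0854701 = 0.0213675.
Normalizing constant: 0.666667·0.159002 + 0.0833333·0.035921 + 0.25·0.0854701 = 0.130362.
P(C | observation) = 0.0213675 / 0.130362 = 0.163909.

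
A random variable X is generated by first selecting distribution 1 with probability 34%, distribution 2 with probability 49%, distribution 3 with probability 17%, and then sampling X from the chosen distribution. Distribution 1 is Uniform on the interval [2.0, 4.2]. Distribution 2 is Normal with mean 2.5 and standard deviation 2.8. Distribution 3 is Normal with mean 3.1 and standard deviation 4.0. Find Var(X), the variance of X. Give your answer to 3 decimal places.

Per component, 1: μ=3.1, E[X²]=10.0133; 2: μ=2.5, E[X²]=14.09; 3: μ=3.1, E[X²]=25.61.
E[X] = 0.34·3.1 + 0.49·2.5 + 0.17·3.1 = 2.806.
E[X²] = 0.34·10.0133 + 0.49·14.09 + 0.17·25.61 = 14.6623.
Var(X) = E[X²] − (E[X])² = 14.6623 − 7.87364 = 6.7887.

6.789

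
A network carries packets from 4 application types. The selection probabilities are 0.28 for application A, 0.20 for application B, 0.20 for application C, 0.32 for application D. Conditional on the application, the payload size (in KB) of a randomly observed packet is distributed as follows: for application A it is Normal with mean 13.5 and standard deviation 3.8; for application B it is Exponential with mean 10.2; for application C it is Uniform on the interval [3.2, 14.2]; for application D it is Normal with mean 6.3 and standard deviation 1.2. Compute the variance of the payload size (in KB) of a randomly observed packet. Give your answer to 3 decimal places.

Per component, A: μ=13.5, E[X²]=196.69; B: μ=10.2, E[X²]=208.08; C: μ=8.7, E[X²]=85.7733; D: μ=6.3, E[X²]=41.13.
E[X] = 0.28·13.5 + 0.2·10.2 + 0.2·8.7 + 0.32·6.3 = 9.576.
E[X²] = 0.28·196.69 + 0.2·208.08 + 0.2·85.7733 + 0.32·41.13 = 127.005.
Var(X) = E[X²] − (E[X])² = 127.005 − 91.6998 = 35.3057.

35.306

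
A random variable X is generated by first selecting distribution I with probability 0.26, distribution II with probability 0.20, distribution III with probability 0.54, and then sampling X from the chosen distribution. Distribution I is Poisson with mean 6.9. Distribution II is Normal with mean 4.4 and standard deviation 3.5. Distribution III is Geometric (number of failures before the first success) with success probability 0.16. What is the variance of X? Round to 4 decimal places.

22.7480

Per component, I: μ=6.9, E[X²]=54.51; II: μ=4.4, E[X²]=31.61; III: μ=5.25, E[X²]=60.375.
E[X] = 0.26·6.9 + 0.2·4.4 + 0.54·5.25 = 5.509.
E[X²] = 0.26·54.51 + 0.2·31.61 + 0.54·60.375 = 53.0971.
Var(X) = E[X²] − (E[X])² = 53.0971 − 30.3491 = 22.748.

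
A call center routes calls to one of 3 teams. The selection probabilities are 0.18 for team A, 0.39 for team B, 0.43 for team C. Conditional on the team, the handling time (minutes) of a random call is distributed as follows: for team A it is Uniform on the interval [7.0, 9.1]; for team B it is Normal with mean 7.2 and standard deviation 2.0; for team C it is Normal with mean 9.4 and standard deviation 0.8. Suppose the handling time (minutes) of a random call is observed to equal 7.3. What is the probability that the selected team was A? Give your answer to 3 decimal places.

0.503

Likelihoods f(7.3 | ·): A: 0.47619; B: 0.199222; C: 0.0159052.
Posterior ∝ prior × likelihood. Numerator for A: 0.18·0.47619 = 0.0857143.
Normalizing constant: 0.18·0.47619 + 0.39·0.199222 + 0.43·0.0159052 = 0.17025.
P(A | observation) = 0.0857143 / 0.17025 = 0.503461.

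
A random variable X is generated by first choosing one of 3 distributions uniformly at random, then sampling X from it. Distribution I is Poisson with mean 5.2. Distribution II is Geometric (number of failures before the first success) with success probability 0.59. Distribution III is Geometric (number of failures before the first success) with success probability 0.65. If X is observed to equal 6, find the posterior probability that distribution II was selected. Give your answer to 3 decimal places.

Likelihoods P(X=6 | ·): I: 0.15148; II: 0.00280256; III: 0.00119487.
Posterior ∝ prior × likelihood. Numerator for II: 0.333333·0.00280256 = 0.000934187.
Normalizing constant: 0.333333·0.15148 + 0.333333·0.00280256 + 0.333333·0.00119487 = 0.0518259.
P(II | observation) = 0.000934187 / 0.0518259 = 0.0180255.

0.018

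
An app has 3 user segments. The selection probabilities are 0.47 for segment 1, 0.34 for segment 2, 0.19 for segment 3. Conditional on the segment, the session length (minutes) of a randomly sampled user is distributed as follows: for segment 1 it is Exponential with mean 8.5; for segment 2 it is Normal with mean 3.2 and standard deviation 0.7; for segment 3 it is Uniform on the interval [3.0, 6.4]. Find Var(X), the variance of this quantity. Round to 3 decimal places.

Per component, 1: μ=8.5, E[X²]=144.5; 2: μ=3.2, E[X²]=10.73; 3: μ=4.7, E[X²]=23.0533.
E[X] = 0.47·8.5 + 0.34·3.2 + 0.19·4.7 = 5.976.
E[X²] = 0.47·144.5 + 0.34·10.73 + 0.19·23.0533 = 75.9433.
Var(X) = E[X²] − (E[X])² = 75.9433 − 35.7126 = 40.2308.

40.231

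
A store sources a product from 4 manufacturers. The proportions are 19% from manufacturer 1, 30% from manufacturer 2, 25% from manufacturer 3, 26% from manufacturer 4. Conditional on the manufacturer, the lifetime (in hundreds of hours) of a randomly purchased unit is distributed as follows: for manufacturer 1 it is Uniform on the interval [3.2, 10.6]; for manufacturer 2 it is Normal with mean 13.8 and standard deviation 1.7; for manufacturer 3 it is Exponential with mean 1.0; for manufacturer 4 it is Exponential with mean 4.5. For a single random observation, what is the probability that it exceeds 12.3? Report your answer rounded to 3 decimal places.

0.260

Conditional on each manufacturer, P(X > 12.3): 1: 0; 2: 0.811207; 3: 4.55174e-06; 4: 0.0650023.
By total probability, P(X > 12.3) = 0.19·0 + 0.3·0.811207 + 0.25·4.55174e-06 + 0.26·0.0650023 = 0.260264.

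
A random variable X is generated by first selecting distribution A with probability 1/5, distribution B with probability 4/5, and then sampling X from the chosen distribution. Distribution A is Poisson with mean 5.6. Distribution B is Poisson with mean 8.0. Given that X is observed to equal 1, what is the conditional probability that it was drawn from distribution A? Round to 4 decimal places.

Likelihoods P(X=1 | ·): A: 0.020708; B: 0.0026837.
Posterior ∝ prior × likelihood. Numerator for A: 0.2·0.020708 = 0.00414161.
Normalizing constant: 0.2·0.020708 + 0.8·0.0026837 = 0.00628857.
P(A | observation) = 0.00414161 / 0.00628857 = 0.658593.

0.6586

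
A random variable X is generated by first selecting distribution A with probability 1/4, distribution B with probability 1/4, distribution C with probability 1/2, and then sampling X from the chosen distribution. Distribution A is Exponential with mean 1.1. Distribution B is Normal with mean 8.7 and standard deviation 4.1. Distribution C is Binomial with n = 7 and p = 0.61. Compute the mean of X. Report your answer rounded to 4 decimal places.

Component means — A: 1.1; B: 8.7; C: 4.27.
E[X] = 0.25·1.1 + 0.25·8.7 + 0.5·4.27 = 4.585.

4.5850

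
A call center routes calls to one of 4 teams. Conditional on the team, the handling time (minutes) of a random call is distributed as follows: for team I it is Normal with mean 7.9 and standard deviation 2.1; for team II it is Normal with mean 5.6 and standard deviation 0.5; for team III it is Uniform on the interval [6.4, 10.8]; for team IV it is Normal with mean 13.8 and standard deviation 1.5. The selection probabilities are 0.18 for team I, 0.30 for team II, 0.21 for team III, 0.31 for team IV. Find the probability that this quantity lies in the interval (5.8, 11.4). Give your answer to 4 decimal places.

0.4732

Conditional on each team, P(5.8 < X < 11.4): I: 0.793554; II: 0.344578; III: 1; IV: 0.0547992.
By total probability, P(5.8 < X < 11.4) = 0.18·0.793554 + 0.3·0.344578 + 0.21·1 + 0.31·0.0547992 = 0.473201.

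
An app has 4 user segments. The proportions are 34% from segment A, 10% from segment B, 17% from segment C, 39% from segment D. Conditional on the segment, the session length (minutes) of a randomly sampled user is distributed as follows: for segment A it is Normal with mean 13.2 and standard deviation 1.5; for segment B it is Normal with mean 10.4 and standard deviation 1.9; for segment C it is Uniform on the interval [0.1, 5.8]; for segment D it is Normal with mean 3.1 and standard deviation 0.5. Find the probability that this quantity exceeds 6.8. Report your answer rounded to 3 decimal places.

0.437

Conditional on each segment, P(X > 6.8): A: 0.99999; B: 0.970936; C: 0; D: 6.81677e-14.
By total probability, P(X > 6.8) = 0.34·0.99999 + 0.1·0.970936 + 0.17·0 + 0.39·6.81677e-14 = 0.43709.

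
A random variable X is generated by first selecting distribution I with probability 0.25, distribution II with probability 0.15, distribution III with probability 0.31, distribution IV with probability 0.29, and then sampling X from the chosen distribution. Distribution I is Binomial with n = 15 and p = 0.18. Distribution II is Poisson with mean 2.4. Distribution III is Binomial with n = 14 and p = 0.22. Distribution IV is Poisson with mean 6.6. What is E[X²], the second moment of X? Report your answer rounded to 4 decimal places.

For each component E[X²] = Var + (mean)², giving I: 9.504; II: 8.16; III: 11.8888; IV: 50.16.
Overall E[X²] = 0.25·9.504 + 0.15·8.16 + 0.31·11.8888 + 0.29·50.16 = 21.8319.

21.8319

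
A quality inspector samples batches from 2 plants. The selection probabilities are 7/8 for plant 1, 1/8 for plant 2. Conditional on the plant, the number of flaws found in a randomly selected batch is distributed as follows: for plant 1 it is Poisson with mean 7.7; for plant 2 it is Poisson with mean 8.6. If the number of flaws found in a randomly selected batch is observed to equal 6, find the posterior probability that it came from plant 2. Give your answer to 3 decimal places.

0.101

Likelihoods P(X=6 | ·): 1: 0.131082; 2: 0.103449.
Posterior ∝ prior × likelihood. Numerator for 2: 0.125·0.103449 = 0.0129311.
Normalizing constant: 0.875·0.131082 + 0.125·0.103449 = 0.127628.
P(2 | observation) = 0.0129311 / 0.127628 = 0.101319.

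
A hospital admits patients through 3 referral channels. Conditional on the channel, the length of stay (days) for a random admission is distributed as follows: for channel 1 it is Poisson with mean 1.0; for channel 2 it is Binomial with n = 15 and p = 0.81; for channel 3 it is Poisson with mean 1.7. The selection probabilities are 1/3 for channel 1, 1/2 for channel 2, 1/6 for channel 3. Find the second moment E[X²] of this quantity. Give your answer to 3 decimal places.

For each component E[X²] = Var + (mean)², giving 1: 2; 2: 149.931; 3: 4.59.
Overall E[X²] = 0.333333·2 + 0.5·149.931 + 0.166667·4.59 = 76.3972.

76.397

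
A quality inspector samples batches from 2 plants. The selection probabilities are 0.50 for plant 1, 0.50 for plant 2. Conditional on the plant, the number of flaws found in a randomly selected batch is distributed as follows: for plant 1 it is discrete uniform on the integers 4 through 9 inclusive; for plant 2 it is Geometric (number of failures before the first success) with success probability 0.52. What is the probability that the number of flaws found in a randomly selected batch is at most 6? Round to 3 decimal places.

0.747

Conditional on each plant, P(X ≤ 6): 1: 0.5; 2: 0.994129.
By total probability, P(X ≤ 6) = 0.5·0.5 + 0.5·0.994129 = 0.747065.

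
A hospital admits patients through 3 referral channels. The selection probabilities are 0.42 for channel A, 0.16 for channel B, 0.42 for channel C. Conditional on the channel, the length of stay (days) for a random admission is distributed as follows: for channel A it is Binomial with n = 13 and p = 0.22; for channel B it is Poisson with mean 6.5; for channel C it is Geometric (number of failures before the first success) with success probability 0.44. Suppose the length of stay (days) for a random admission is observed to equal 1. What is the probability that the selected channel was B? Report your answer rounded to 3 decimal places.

Likelihoods P(X=1 | ·): A: 0.145045; B: 0.00977235; C: 0.2464.
Posterior ∝ prior × likelihood. Numerator for B: 0.16·0.00977235 = 0.00156358.
Normalizing constant: 0.42·0.145045 + 0.16·0.00977235 + 0.42·0.2464 = 0.16597.
P(B | observation) = 0.00156358 / 0.16597 = 0.00942082.

0.009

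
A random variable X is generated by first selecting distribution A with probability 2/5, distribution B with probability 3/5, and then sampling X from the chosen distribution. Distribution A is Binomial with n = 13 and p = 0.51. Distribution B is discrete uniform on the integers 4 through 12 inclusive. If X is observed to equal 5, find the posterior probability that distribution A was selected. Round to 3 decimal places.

Likelihoods P(X=5 | ·): A: 0.14757; B: 0.111111.
Posterior ∝ prior × likelihood. Numerator for A: 0.4·0.14757 = 0.059028.
Normalizing constant: 0.4·0.14757 + 0.6·0.111111 = 0.125695.
P(A | observation) = 0.059028 / 0.125695 = 0.469614.

0.470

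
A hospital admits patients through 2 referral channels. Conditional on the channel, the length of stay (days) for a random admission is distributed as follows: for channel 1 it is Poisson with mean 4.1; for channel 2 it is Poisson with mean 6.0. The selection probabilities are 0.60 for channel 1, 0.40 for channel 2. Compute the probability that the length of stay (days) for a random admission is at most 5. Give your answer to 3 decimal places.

0.640

Conditional on each channel, P(X ≤ 5): 1: 0.769312; 2: 0.44568.
By total probability, P(X ≤ 5) = 0.6·0.769312 + 0.4·0.44568 = 0.639859.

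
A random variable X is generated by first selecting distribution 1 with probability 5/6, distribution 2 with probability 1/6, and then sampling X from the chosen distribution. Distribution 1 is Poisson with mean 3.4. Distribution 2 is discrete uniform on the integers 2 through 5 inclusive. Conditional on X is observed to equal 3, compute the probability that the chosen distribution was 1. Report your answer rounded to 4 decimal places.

0.8139

Likelihoods P(X=3 | ·): 1: 0.218617; 2: 0.25.
Posterior ∝ prior × likelihood. Numerator for 1: 0.833333·0.218617 = 0.182181.
Normalizing constant: 0.833333·0.218617 + 0.166667·0.25 = 0.223848.
P(1 | observation) = 0.182181 / 0.223848 = 0.813861.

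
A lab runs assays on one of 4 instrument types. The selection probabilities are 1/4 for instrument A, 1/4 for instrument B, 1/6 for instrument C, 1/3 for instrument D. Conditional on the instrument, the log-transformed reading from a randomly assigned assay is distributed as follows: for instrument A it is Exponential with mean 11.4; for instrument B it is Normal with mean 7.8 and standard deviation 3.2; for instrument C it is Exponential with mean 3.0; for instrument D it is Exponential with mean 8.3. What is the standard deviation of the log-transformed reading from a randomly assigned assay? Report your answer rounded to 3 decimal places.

Per component, A: μ=11.4, E[X²]=259.92; B: μ=7.8, E[X²]=71.08; C: μ=3, E[X²]=18; D: μ=8.3, E[X²]=137.78.
E[X] = 0.25·11.4 + 0.25·7.8 + 0.166667·3 + 0.333333·8.3 = 8.06667.
E[X²] = 0.25·259.92 + 0.25·71.08 + 0.166667·18 + 0.333333·137.78 = 131.677.
Var(X) = E[X²] − (E[X])² = 131.677 − 65.0711 = 66.6056.
SD(X) = √66.6056 = 8.16122.

8.161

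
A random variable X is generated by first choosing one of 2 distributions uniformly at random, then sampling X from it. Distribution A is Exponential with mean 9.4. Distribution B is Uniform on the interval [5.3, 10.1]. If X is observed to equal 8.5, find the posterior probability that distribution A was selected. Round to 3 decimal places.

Likelihoods f(8.5 | ·): A: 0.0430684; B: 0.208333.
Posterior ∝ prior × likelihood. Numerator for A: 0.5·0.0430684 = 0.0215342.
Normalizing constant: 0.5·0.0430684 + 0.5·0.208333 = 0.125701.
P(A | observation) = 0.0215342 / 0.125701 = 0.171313.

0.171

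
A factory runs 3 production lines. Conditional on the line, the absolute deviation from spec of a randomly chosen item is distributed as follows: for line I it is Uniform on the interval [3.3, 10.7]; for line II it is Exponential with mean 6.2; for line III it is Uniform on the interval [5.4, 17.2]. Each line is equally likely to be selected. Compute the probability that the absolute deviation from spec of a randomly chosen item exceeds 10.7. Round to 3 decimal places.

Conditional on each line, P(X > 10.7): I: 0; II: 0.178029; III: 0.550847.
By total probability, P(X > 10.7) = 0.333333·0 + 0.333333·0.178029 + 0.333333·0.550847 = 0.242959.

0.243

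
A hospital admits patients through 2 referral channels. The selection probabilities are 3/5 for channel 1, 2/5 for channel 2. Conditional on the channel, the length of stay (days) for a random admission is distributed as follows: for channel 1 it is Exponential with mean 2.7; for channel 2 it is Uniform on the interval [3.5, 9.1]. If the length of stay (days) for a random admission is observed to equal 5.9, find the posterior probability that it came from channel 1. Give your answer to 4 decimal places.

0.2592

Likelihoods f(5.9 | ·): 1: 0.0416507; 2: 0.178571.
Posterior ∝ prior × likelihood. Numerator for 1: 0.6·0.0416507 = 0.0249904.
Normalizing constant: 0.6·0.0416507 + 0.4·0.178571 = 0.096419.
P(1 | observation) = 0.0249904 / 0.096419 = 0.259186.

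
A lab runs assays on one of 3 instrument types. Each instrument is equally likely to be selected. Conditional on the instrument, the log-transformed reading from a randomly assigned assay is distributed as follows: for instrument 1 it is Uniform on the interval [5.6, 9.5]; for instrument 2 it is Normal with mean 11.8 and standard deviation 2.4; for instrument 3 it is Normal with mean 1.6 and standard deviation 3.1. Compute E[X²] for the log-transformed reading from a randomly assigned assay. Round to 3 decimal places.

For each component E[X²] = Var + (mean)², giving 1: 58.27; 2: 145; 3: 12.17.
Overall E[X²] = 0.333333·58.27 + 0.333333·145 + 0.333333·12.17 = 71.8133.

71.813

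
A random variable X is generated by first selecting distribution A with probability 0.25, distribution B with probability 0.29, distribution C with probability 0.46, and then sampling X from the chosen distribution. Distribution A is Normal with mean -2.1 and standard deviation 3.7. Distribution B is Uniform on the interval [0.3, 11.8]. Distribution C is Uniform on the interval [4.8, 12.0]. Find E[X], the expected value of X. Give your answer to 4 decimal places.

Component means — A: -2.1; B: 6.05; C: 8.4.
E[X] = 0.25·-2.1 + 0.29·6.05 + 0.46·8.4 = 5.0935.

5.0935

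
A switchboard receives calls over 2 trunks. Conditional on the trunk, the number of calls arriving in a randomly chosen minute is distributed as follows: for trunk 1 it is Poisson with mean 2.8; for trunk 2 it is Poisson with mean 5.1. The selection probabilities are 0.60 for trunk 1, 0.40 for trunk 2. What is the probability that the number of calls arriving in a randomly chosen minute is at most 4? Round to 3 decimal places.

Conditional on each trunk, P(X ≤ 4): 1: 0.847676; 2: 0.423125.
By total probability, P(X ≤ 4) = 0.6·0.847676 + 0.4·0.423125 = 0.677856.

0.678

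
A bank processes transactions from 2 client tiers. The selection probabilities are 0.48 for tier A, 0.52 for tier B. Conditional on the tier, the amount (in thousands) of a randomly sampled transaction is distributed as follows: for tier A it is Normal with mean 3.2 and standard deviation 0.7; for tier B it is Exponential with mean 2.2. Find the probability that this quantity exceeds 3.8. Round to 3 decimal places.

Conditional on each tier, P(X > 3.8): A: 0.195683; B: 0.177769.
By total probability, P(X > 3.8) = 0.48·0.195683 + 0.52·0.177769 = 0.186367.

0.186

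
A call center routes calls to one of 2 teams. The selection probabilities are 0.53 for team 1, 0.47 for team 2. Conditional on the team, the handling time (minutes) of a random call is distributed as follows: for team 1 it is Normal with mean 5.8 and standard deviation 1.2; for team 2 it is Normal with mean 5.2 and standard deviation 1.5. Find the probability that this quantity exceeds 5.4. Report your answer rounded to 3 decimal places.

Conditional on each team, P(X > 5.4): 1: 0.630559; 2: 0.446965.
By total probability, P(X > 5.4) = 0.53·0.630559 + 0.47·0.446965 = 0.54427.

0.544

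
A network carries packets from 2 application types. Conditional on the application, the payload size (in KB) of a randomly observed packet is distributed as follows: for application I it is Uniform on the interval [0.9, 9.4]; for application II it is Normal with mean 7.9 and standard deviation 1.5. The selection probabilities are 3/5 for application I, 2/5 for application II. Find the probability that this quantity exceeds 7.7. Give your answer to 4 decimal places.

Conditional on each application, P(X > 7.7): I: 0.2; II: 0.553035.
By total probability, P(X > 7.7) = 0.6·0.2 + 0.4·0.553035 = 0.341214.

0.3412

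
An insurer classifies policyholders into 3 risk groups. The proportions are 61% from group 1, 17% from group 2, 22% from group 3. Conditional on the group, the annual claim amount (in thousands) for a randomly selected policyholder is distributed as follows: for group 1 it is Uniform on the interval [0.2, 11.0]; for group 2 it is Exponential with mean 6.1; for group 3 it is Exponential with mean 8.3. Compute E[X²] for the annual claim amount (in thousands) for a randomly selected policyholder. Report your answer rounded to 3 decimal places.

For each component E[X²] = Var + (mean)², giving 1: 41.08; 2: 74.42; 3: 137.78.
Overall E[X²] = 0.61·41.08 + 0.17·74.42 + 0.22·137.78 = 68.0218.

68.022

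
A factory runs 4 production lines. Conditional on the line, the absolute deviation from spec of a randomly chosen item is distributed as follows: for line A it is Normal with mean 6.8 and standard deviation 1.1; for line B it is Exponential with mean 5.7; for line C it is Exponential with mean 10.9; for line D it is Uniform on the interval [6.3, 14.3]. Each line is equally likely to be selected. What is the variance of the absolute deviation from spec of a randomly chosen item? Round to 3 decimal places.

Per component, A: μ=6.8, E[X²]=47.45; B: μ=5.7, E[X²]=64.98; C: μ=10.9, E[X²]=237.62; D: μ=10.3, E[X²]=111.423.
E[X] = 0.25·6.8 + 0.25·5.7 + 0.25·10.9 + 0.25·10.3 = 8.425.
E[X²] = 0.25·47.45 + 0.25·64.98 + 0.25·237.62 + 0.25·111.423 = 115.368.
Var(X) = E[X²] − (E[X])² = 115.368 − 70.9806 = 44.3877.

44.388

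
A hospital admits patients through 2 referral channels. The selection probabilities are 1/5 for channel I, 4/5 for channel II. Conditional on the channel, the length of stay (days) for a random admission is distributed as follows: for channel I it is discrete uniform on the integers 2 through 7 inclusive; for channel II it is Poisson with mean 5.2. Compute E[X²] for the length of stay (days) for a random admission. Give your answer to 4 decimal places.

For each component E[X²] = Var + (mean)², giving I: 23.1667; II: 32.24.
Overall E[X²] = 0.2·23.1667 + 0.8·32.24 = 30.4253.

30.4253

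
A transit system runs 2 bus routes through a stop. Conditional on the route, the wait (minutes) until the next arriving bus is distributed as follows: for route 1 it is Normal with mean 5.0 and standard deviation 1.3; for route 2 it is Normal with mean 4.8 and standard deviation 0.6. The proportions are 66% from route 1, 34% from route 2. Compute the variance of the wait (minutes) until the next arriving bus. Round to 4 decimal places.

1.2468

Per component, 1: μ=5, E[X²]=26.69; 2: μ=4.8, E[X²]=23.4.
E[X] = 0.66·5 + 0.34·4.8 = 4.932.
E[X²] = 0.66·26.69 + 0.34·23.4 = 25.5714.
Var(X) = E[X²] − (E[X])² = 25.5714 − 24.3246 = 1.24678.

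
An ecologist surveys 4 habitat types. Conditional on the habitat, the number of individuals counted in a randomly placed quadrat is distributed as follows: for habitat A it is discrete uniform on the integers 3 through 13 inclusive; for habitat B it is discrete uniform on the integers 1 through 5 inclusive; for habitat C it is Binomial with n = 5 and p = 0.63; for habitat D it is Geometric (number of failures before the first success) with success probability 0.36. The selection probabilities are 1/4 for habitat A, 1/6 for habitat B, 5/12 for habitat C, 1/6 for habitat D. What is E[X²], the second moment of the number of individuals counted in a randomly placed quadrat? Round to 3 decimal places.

26.303

For each component E[X²] = Var + (mean)², giving A: 74; B: 11; C: 11.088; D: 8.09877.
Overall E[X²] = 0.25·74 + 0.166667·11 + 0.416667·11.088 + 0.166667·8.09877 = 26.3031.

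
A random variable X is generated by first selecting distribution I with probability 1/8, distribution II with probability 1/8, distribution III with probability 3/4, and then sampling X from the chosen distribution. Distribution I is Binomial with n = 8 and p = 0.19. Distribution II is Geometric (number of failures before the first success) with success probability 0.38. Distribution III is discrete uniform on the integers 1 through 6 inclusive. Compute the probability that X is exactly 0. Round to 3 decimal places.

0.071

Conditional on each component, P(X = 0): I: 0.185302; II: 0.38; III: 0.
By total probability, P(X = 0) = 0.125·0.185302 + 0.125·0.38 + 0.75·0 = 0.0706628.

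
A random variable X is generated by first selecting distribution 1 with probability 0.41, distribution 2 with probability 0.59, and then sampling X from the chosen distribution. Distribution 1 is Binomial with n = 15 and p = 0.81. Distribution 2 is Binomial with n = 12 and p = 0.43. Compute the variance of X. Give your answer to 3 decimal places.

Per component, 1: μ=12.15, E[X²]=149.931; 2: μ=5.16, E[X²]=29.5668.
E[X] = 0.41·12.15 + 0.59·5.16 = 8.0259.
E[X²] = 0.41·149.931 + 0.59·29.5668 = 78.9161.
Var(X) = E[X²] − (E[X])² = 78.9161 − 64.4151 = 14.5011.

14.501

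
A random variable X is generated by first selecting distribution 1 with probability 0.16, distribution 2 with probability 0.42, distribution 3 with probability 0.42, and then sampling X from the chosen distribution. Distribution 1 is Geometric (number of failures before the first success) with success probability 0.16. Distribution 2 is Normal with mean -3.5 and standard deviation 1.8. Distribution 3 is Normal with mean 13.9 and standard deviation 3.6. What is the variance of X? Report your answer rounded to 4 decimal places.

75.6339

Per component, 1: μ=5.25, E[X²]=60.375; 2: μ=-3.5, E[X²]=15.49; 3: μ=13.9, E[X²]=206.17.
E[X] = 0.16·5.25 + 0.42·-3.5 + 0.42·13.9 = 5.208.
E[X²] = 0.16·60.375 + 0.42·15.49 + 0.42·206.17 = 102.757.
Var(X) = E[X²] − (E[X])² = 102.757 − 27.1233 = 75.6339.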